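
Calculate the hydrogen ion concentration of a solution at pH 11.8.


[H+] = 10^(-pH)
[H+] = 10^(-11.8)
[H+] = 1.585e-12 M

1.585e-12 M


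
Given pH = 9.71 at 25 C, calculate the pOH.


pOH = 14 - pH
pOH = 14 - 9.71
pOH = 4.29

4.29


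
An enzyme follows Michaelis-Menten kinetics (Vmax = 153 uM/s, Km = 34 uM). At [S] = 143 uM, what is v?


v = Vmax * [S] / (Km + [S])
v = 153 * 143 / (34 + 143)
v = 123.6102 uM/s

123.6102 uM/s


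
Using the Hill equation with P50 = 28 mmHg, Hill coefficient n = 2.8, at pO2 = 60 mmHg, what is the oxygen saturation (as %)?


Y = pO2^n / (P50^n + pO2^n)
Y = 60^2.8 / (28^2.8 + 60^2.8)
Y = 89.42%

89.42%


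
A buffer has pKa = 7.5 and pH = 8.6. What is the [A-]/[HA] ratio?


[A-]/[HA] = 10^(pH - pKa)
= 10^(8.6 - 7.5)
= 12.5893

12.5893


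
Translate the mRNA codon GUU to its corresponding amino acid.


Standard genetic code lookup.
Codon GUU -> Val

Val


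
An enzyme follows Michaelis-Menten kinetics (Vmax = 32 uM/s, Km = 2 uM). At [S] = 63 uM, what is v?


v = Vmax * [S] / (Km + [S])
v = 32 * 63 / (2 + 63)
v = 31.0154 uM/s

31.0154 uM/s


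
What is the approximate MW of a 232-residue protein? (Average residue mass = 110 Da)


MW = n_residues * 110 Da
MW = 232 * 110
MW = 25520 Da

25520 Da


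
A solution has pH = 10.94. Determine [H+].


[H+] = 10^(-pH)
[H+] = 10^(-10.94)
[H+] = 1.148e-11 M

1.148e-11 M


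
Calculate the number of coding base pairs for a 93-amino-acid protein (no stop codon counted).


Each amino acid = 1 codon = 3 bp
bp = 93 * 3 = 279 bp

279 bp


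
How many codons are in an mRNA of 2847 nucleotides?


codons = nucleotides / 3
codons = 2847 / 3 = 949

949


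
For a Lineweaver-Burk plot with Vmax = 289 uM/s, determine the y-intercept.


y-intercept = 1/Vmax
= 1/289
= 0.0035 s/uM

0.0035 s/uM


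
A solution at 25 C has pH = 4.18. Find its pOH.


pOH = 14 - pH
pOH = 14 - 4.18
pOH = 9.82

9.82


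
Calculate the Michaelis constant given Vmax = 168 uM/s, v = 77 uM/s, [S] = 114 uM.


Km = [S] * (Vmax - v) / v
Km = 114 * (168 - 77) / 77
Km = 134.7273 uM

134.7273 uM


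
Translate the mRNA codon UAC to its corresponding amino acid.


Standard genetic code lookup.
Codon UAC -> Tyr

Tyr


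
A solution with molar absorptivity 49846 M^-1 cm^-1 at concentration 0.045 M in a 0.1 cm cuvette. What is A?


A = epsilon * c * l
A = 49846 * 0.045 * 0.1
A = 224.307

224.307


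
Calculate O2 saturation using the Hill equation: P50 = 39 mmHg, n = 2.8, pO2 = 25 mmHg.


Y = pO2^n / (P50^n + pO2^n)
Y = 25^2.8 / (39^2.8 + 25^2.8)
Y = 22.35%

22.35%


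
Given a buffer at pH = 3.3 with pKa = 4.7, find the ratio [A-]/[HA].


[A-]/[HA] = 10^(pH - pKa)
= 10^(3.3 - 4.7)
= 0.0398

0.0398


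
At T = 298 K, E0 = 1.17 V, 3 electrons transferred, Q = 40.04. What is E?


E = E0 - (RT/nF) * ln(Q)
E = 1.17 - (8.314 * 298 / (3 * 96485)) * ln(40.04)
E = 1.1384 V

1.1384 V


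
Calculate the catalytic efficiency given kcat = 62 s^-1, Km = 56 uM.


Catalytic efficiency = kcat / Km
= 62 / 56
= 1.1071 uM^-1*s^-1

1.1071 uM^-1*s^-1


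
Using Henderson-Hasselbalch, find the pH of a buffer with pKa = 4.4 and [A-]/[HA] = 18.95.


pH = pKa + log10([A-]/[HA])
pH = 4.4 + log10(18.95)
pH = 5.6776

5.6776


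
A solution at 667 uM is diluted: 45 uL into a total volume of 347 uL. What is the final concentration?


C2 = C1 * V1 / V2
C2 = 667 * 45 / 347
C2 = 86.4986 uM

86.4986 uM


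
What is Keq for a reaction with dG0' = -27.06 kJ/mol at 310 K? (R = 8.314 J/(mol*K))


Keq = exp(-dG0 * 1000 / (R * T))
Keq = exp(-(-27.06) * 1000 / (8.314 * 310))
Keq = 36286.3475

36286.3475


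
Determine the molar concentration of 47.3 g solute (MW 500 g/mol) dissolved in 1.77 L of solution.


C = (mass / MW) / volume
C = (47.3 / 500) / 1.77
C = 0.0534 M

0.0534 M


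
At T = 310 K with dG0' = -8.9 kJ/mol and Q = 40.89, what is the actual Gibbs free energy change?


dG = dG0' + RT * ln(Q) / 1000
dG = -8.9 + 8.314 * 310 * ln(40.89) / 1000
dG = 0.6642 kJ/mol

0.6642 kJ/mol


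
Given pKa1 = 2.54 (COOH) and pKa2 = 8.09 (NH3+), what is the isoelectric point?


pI = (pKa1 + pKa2) / 2
pI = (2.54 + 8.09) / 2
pI = 5.315

5.315


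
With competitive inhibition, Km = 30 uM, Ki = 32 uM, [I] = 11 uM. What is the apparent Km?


Km_app = Km * (1 + [I]/Ki)
Km_app = 30 * (1 + 11/32)
Km_app = 40.3125 uM

40.3125 uM


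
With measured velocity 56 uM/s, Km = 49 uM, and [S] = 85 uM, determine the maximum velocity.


Vmax = v * (Km + [S]) / [S]
Vmax = 56 * (49 + 85) / 85
Vmax = 88.2824 uM/s

88.2824 uM/s


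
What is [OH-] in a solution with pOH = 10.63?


[OH-] = 10^(-pOH)
[OH-] = 10^(-10.63)
[OH-] = 2.344e-11 M

2.344e-11 M


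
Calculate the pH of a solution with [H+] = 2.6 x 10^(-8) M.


pH = -log10([H+])
pH = -log10(2.6 x 10^(-8))
pH = 7.585

7.585


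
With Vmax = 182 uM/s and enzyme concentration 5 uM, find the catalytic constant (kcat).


kcat = Vmax / [E]t
kcat = 182 / 5
kcat = 36.4 s^-1

36.4 s^-1


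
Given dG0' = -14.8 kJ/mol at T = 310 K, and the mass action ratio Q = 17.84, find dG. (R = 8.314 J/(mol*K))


dG = dG0' + RT * ln(Q) / 1000
dG = -14.8 + 8.314 * 310 * ln(17.84) / 1000
dG = -7.3735 kJ/mol

-7.3735 kJ/mol


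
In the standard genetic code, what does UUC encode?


Standard genetic code lookup.
Codon UUC -> Phe

Phe


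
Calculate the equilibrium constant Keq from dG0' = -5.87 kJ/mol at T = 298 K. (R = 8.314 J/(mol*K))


Keq = exp(-dG0 * 1000 / (R * T))
Keq = exp(-(-5.87) * 1000 / (8.314 * 298))
Keq = 10.6894

10.6894


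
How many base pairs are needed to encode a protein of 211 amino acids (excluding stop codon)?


Each amino acid = 1 codon = 3 bp
bp = 211 * 3 = 633 bp

633 bp


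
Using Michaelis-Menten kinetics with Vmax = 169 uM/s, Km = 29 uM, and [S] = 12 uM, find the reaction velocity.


v = Vmax * [S] / (Km + [S])
v = 169 * 12 / (29 + 12)
v = 49.4634 uM/s

49.4634 uM/s


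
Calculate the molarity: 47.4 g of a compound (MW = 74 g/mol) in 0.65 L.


C = (mass / MW) / volume
C = (47.4 / 74) / 0.65
C = 0.9854 M

0.9854 M


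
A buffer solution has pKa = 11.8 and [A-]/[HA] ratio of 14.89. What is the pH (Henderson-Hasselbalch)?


pH = pKa + log10([A-]/[HA])
pH = 11.8 + log10(14.89)
pH = 12.9729

12.9729


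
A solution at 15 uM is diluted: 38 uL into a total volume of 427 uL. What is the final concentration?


C2 = C1 * V1 / V2
C2 = 15 * 38 / 427
C2 = 1.3349 uM

1.3349 uM


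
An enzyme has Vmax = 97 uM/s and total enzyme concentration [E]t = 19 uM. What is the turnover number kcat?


kcat = Vmax / [E]t
kcat = 97 / 19
kcat = 5.1053 s^-1

5.1053 s^-1


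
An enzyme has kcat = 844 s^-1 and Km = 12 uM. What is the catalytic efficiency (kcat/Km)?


Catalytic efficiency = kcat / Km
= 844 / 12
= 70.3333 uM^-1*s^-1

70.3333 uM^-1*s^-1


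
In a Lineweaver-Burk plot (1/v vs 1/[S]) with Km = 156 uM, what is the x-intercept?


x-intercept = -1/Km
= -1/156
= -0.0064 1/uM

-0.0064 1/uM


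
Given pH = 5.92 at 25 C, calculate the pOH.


pOH = 14 - pH
pOH = 14 - 5.92
pOH = 8.08

8.08


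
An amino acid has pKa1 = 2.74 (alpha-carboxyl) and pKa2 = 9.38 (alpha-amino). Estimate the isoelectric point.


pI = (pKa1 + pKa2) / 2
pI = (2.74 + 9.38) / 2
pI = 6.06

6.06


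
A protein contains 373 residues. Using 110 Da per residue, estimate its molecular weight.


MW = n_residues * 110 Da
MW = 373 * 110
MW = 41030 Da

41030 Da


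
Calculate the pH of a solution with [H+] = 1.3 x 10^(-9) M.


pH = -log10([H+])
pH = -log10(1.3 x 10^(-9))
pH = 8.8861

8.8861


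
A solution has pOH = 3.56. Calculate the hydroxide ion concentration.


[OH-] = 10^(-pOH)
[OH-] = 10^(-3.56)
[OH-] = 2.754e-04 M

2.754e-04 M


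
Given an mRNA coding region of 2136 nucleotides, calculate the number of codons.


codons = nucleotides / 3
codons = 2136 / 3 = 712

712


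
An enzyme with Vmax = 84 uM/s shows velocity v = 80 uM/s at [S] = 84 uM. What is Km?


Km = [S] * (Vmax - v) / v
Km = 84 * (84 - 80) / 80
Km = 4.2 uM

4.2 uM


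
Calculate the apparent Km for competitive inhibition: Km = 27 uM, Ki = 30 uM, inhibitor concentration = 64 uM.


Km_app = Km * (1 + [I]/Ki)
Km_app = 27 * (1 + 64/30)
Km_app = 84.6 uM

84.6 uM


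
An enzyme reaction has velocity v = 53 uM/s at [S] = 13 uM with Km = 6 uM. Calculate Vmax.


Vmax = v * (Km + [S]) / [S]
Vmax = 53 * (6 + 13) / 13
Vmax = 77.4615 uM/s

77.4615 uM/s


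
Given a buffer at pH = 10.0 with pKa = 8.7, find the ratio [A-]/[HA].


[A-]/[HA] = 10^(pH - pKa)
= 10^(10.0 - 8.7)
= 19.9526

19.9526


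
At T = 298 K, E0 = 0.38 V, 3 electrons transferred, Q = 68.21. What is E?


E = E0 - (RT/nF) * ln(Q)
E = 0.38 - (8.314 * 298 / (3 * 96485)) * ln(68.21)
E = 0.3439 V

0.3439 V


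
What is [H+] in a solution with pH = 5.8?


[H+] = 10^(-pH)
[H+] = 10^(-5.8)
[H+] = 1.585e-06 M

1.585e-06 M


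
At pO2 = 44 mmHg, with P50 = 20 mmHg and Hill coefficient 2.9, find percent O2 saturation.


Y = pO2^n / (P50^n + pO2^n)
Y = 44^2.9 / (20^2.9 + 44^2.9)
Y = 90.78%

90.78%


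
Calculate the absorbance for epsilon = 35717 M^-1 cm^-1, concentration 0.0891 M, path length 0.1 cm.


A = epsilon * c * l
A = 35717 * 0.0891 * 0.1
A = 318.2385

318.2385


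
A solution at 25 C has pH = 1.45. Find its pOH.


pOH = 14 - pH
pOH = 14 - 1.45
pOH = 12.55

12.55


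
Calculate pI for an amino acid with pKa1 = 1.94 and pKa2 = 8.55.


pI = (pKa1 + pKa2) / 2
pI = (1.94 + 8.55) / 2
pI = 5.245

5.245


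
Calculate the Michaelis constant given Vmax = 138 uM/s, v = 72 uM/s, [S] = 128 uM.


Km = [S] * (Vmax - v) / v
Km = 128 * (138 - 72) / 72
Km = 117.3333 uM

117.3333 uM


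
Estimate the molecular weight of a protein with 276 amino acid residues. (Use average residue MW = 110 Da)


MW = n_residues * 110 Da
MW = 276 * 110
MW = 30360 Da

30360 Da


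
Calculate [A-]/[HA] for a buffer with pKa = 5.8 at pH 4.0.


[A-]/[HA] = 10^(pH - pKa)
= 10^(4.0 - 5.8)
= 0.0158

0.0158


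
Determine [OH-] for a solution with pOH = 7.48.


[OH-] = 10^(-pOH)
[OH-] = 10^(-7.48)
[OH-] = 3.311e-08 M

3.311e-08 M


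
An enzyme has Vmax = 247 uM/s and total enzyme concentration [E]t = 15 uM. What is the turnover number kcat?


kcat = Vmax / [E]t
kcat = 247 / 15
kcat = 16.4667 s^-1

16.4667 s^-1


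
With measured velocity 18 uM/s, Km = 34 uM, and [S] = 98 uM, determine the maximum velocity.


Vmax = v * (Km + [S]) / [S]
Vmax = 18 * (34 + 98) / 98
Vmax = 24.2449 uM/s

24.2449 uM/s


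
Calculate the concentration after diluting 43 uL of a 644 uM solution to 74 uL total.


C2 = C1 * V1 / V2
C2 = 644 * 43 / 74
C2 = 374.2162 uM

374.2162 uM


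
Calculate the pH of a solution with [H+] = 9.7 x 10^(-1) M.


pH = -log10([H+])
pH = -log10(9.7 x 10^(-1))
pH = 0.0132

0.0132


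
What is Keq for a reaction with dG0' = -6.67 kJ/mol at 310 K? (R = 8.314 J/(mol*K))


Keq = exp(-dG0 * 1000 / (R * T))
Keq = exp(-(-6.67) * 1000 / (8.314 * 310))
Keq = 13.3023

13.3023


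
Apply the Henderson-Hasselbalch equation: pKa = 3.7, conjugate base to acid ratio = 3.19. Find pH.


pH = pKa + log10([A-]/[HA])
pH = 3.7 + log10(3.19)
pH = 4.2038

4.2038


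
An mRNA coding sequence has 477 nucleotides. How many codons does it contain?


codons = nucleotides / 3
codons = 477 / 3 = 159

159


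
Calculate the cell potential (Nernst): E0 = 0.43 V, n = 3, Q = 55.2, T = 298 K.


E = E0 - (RT/nF) * ln(Q)
E = 0.43 - (8.314 * 298 / (3 * 96485)) * ln(55.2)
E = 0.3957 V

0.3957 V


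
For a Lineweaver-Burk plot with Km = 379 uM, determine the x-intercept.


x-intercept = -1/Km
= -1/379
= -0.0026 1/uM

-0.0026 1/uM


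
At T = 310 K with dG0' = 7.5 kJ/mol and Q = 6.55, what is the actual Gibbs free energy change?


dG = dG0' + RT * ln(Q) / 1000
dG = 7.5 + 8.314 * 310 * ln(6.55) / 1000
dG = 12.344 kJ/mol

12.344 kJ/mol


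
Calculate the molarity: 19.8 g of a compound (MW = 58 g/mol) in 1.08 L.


C = (mass / MW) / volume
C = (19.8 / 58) / 1.08
C = 0.3161 M

0.3161 M


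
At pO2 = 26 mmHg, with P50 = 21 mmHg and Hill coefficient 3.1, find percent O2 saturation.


Y = pO2^n / (P50^n + pO2^n)
Y = 26^3.1 / (21^3.1 + 26^3.1)
Y = 65.97%

65.97%


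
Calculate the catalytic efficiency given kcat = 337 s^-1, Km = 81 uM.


Catalytic efficiency = kcat / Km
= 337 / 81
= 4.1605 uM^-1*s^-1

4.1605 uM^-1*s^-1


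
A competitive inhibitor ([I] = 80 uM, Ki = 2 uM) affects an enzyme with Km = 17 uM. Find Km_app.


Km_app = Km * (1 + [I]/Ki)
Km_app = 17 * (1 + 80/2)
Km_app = 697.0 uM

697.0 uM


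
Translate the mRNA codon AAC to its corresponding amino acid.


Standard genetic code lookup.
Codon AAC -> Asn

Asn


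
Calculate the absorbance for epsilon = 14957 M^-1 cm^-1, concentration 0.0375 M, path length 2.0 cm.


A = epsilon * c * l
A = 14957 * 0.0375 * 2.0
A = 1121.775

1121.775


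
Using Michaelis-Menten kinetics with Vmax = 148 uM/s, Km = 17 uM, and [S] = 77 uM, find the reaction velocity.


v = Vmax * [S] / (Km + [S])
v = 148 * 77 / (17 + 77)
v = 121.234 uM/s

121.234 uM/s


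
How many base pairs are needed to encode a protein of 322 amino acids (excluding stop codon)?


Each amino acid = 1 codon = 3 bp
bp = 322 * 3 = 966 bp

966 bp


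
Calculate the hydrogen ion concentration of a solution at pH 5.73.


[H+] = 10^(-pH)
[H+] = 10^(-5.73)
[H+] = 1.862e-06 M

1.862e-06 M


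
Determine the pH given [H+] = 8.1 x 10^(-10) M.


pH = -log10([H+])
pH = -log10(8.1 x 10^(-10))
pH = 9.0915

9.0915


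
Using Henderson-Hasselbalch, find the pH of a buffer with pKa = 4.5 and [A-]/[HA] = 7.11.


pH = pKa + log10([A-]/[HA])
pH = 4.5 + log10(7.11)
pH = 5.3519

5.3519


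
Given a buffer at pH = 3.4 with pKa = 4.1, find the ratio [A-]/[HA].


[A-]/[HA] = 10^(pH - pKa)
= 10^(3.4 - 4.1)
= 0.1995

0.1995


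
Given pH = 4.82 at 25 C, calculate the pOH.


pOH = 14 - pH
pOH = 14 - 4.82
pOH = 9.18

9.18


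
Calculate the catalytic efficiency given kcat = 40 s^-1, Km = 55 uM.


Catalytic efficiency = kcat / Km
= 40 / 55
= 0.7273 uM^-1*s^-1

0.7273 uM^-1*s^-1


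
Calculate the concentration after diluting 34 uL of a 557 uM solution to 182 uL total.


C2 = C1 * V1 / V2
C2 = 557 * 34 / 182
C2 = 104.0549 uM

104.0549 uM


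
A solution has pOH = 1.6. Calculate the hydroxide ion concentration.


[OH-] = 10^(-pOH)
[OH-] = 10^(-1.6)
[OH-] = 0.0251 M

0.0251 M


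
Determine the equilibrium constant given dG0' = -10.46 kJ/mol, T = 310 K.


Keq = exp(-dG0 * 1000 / (R * T))
Keq = exp(-(-10.46) * 1000 / (8.314 * 310))
Keq = 57.8844

57.8844


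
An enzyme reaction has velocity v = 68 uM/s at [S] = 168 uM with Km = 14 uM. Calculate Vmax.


Vmax = v * (Km + [S]) / [S]
Vmax = 68 * (14 + 168) / 168
Vmax = 73.6667 uM/s

73.6667 uM/s


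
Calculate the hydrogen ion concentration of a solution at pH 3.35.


[H+] = 10^(-pH)
[H+] = 10^(-3.35)
[H+] = 4.467e-04 M

4.467e-04 M


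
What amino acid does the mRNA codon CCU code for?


Standard genetic code lookup.
Codon CCU -> Pro

Pro


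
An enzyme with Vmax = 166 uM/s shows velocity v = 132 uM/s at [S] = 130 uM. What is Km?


Km = [S] * (Vmax - v) / v
Km = 130 * (166 - 132) / 132
Km = 33.4848 uM

33.4848 uM


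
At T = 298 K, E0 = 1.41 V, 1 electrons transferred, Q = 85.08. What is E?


E = E0 - (RT/nF) * ln(Q)
E = 1.41 - (8.314 * 298 / (1 * 96485)) * ln(85.08)
E = 1.2959 V

1.2959 V


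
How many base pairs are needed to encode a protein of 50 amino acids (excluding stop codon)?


Each amino acid = 1 codon = 3 bp
bp = 50 * 3 = 150 bp

150 bp


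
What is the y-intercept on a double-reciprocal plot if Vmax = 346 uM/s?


y-intercept = 1/Vmax
= 1/346
= 0.0029 s/uM

0.0029 s/uM


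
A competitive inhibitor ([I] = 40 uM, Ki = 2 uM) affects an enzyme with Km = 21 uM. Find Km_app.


Km_app = Km * (1 + [I]/Ki)
Km_app = 21 * (1 + 40/2)
Km_app = 441.0 uM

441.0 uM


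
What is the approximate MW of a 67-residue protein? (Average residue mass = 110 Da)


MW = n_residues * 110 Da
MW = 67 * 110
MW = 7370 Da

7370 Da


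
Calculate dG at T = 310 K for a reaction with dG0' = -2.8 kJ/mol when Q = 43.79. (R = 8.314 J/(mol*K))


dG = dG0' + RT * ln(Q) / 1000
dG = -2.8 + 8.314 * 310 * ln(43.79) / 1000
dG = 6.9408 kJ/mol

6.9408 kJ/mol


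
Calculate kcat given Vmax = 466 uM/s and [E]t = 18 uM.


kcat = Vmax / [E]t
kcat = 466 / 18
kcat = 25.8889 s^-1

25.8889 s^-1


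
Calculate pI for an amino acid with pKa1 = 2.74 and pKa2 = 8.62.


pI = (pKa1 + pKa2) / 2
pI = (2.74 + 8.62) / 2
pI = 5.68

5.68


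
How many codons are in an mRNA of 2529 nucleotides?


codons = nucleotides / 3
codons = 2529 / 3 = 843

843


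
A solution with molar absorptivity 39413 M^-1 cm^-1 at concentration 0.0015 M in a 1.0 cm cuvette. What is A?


A = epsilon * c * l
A = 39413 * 0.0015 * 1.0
A = 59.1195

59.1195


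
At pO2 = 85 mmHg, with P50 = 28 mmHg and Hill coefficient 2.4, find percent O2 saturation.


Y = pO2^n / (P50^n + pO2^n)
Y = 85^2.4 / (28^2.4 + 85^2.4)
Y = 93.49%

93.49%


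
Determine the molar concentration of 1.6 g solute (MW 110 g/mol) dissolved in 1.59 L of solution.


C = (mass / MW) / volume
C = (1.6 / 110) / 1.59
C = 0.0091 M

0.0091 M


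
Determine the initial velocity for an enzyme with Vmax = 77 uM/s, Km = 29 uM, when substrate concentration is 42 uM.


v = Vmax * [S] / (Km + [S])
v = 77 * 42 / (29 + 42)
v = 45.5493 uM/s

45.5493 uM/s


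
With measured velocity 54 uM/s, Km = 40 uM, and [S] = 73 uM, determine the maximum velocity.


Vmax = v * (Km + [S]) / [S]
Vmax = 54 * (40 + 73) / 73
Vmax = 83.589 uM/s

83.589 uM/s


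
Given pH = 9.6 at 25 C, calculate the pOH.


pOH = 14 - pH
pOH = 14 - 9.6
pOH = 4.4

4.4


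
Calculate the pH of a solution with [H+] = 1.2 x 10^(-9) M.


pH = -log10([H+])
pH = -log10(1.2 x 10^(-9))
pH = 8.9208

8.9208


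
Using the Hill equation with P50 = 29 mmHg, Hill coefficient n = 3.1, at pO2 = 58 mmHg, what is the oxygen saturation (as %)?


Y = pO2^n / (P50^n + pO2^n)
Y = 58^3.1 / (29^3.1 + 58^3.1)
Y = 89.56%

89.56%


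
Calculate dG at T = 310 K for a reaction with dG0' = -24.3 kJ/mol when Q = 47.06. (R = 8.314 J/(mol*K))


dG = dG0' + RT * ln(Q) / 1000
dG = -24.3 + 8.314 * 310 * ln(47.06) / 1000
dG = -14.3736 kJ/mol

-14.3736 kJ/mol


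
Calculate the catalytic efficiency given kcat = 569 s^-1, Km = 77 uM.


Catalytic efficiency = kcat / Km
= 569 / 77
= 7.3896 uM^-1*s^-1

7.3896 uM^-1*s^-1


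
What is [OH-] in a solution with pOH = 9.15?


[OH-] = 10^(-pOH)
[OH-] = 10^(-9.15)
[OH-] = 7.079e-10 M

7.079e-10 M


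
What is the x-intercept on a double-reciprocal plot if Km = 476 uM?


x-intercept = -1/Km
= -1/476
= -0.0021 1/uM

-0.0021 1/uM


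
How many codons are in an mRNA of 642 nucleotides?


codons = nucleotides / 3
codons = 642 / 3 = 214

214


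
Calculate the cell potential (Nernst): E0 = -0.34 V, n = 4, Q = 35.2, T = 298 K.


E = E0 - (RT/nF) * ln(Q)
E = -0.34 - (8.314 * 298 / (4 * 96485)) * ln(35.2)
E = -0.3629 V

-0.3629 V


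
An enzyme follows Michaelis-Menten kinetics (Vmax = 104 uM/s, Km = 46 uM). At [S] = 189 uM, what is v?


v = Vmax * [S] / (Km + [S])
v = 104 * 189 / (46 + 189)
v = 83.6426 uM/s

83.6426 uM/s


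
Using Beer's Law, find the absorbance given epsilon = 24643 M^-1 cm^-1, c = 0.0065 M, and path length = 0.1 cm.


A = epsilon * c * l
A = 24643 * 0.0065 * 0.1
A = 16.0179

16.0179


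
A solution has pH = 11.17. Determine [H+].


[H+] = 10^(-pH)
[H+] = 10^(-11.17)
[H+] = 6.761e-12 M

6.761e-12 M


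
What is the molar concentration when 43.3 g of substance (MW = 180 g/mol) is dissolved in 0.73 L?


C = (mass / MW) / volume
C = (43.3 / 180) / 0.73
C = 0.3295 M

0.3295 M


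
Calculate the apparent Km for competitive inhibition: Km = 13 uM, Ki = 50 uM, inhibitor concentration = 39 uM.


Km_app = Km * (1 + [I]/Ki)
Km_app = 13 * (1 + 39/50)
Km_app = 23.14 uM

23.14 uM


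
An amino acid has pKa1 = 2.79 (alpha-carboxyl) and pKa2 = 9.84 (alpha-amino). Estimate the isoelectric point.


pI = (pKa1 + pKa2) / 2
pI = (2.79 + 9.84) / 2
pI = 6.315

6.315


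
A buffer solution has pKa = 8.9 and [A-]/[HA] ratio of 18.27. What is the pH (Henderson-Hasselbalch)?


pH = pKa + log10([A-]/[HA])
pH = 8.9 + log10(18.27)
pH = 10.1617

10.1617


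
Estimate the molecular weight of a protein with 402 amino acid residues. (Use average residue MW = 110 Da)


MW = n_residues * 110 Da
MW = 402 * 110
MW = 44220 Da

44220 Da


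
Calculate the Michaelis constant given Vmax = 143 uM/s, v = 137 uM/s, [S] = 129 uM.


Km = [S] * (Vmax - v) / v
Km = 129 * (143 - 137) / 137
Km = 5.6496 uM

5.6496 uM


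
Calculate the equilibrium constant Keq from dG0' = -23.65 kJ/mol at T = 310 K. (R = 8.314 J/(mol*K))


Keq = exp(-dG0 * 1000 / (R * T))
Keq = exp(-(-23.65) * 1000 / (8.314 * 310))
Keq = 9663.656

9663.656


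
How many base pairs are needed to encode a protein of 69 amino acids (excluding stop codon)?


Each amino acid = 1 codon = 3 bp
bp = 69 * 3 = 207 bp

207 bp


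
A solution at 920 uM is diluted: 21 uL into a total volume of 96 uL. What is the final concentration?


C2 = C1 * V1 / V2
C2 = 920 * 21 / 96
C2 = 201.25 uM

201.25 uM


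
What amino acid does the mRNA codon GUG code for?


Standard genetic code lookup.
Codon GUG -> Val

Val


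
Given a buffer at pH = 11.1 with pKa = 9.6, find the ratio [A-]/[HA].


[A-]/[HA] = 10^(pH - pKa)
= 10^(11.1 - 9.6)
= 31.6228

31.6228


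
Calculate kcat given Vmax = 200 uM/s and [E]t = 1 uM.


kcat = Vmax / [E]t
kcat = 200 / 1
kcat = 200.0 s^-1

200.0 s^-1


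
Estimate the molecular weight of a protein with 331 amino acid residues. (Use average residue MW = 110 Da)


MW = n_residues * 110 Da
MW = 331 * 110
MW = 36410 Da

36410 Da


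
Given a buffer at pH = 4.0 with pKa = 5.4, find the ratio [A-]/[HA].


[A-]/[HA] = 10^(pH - pKa)
= 10^(4.0 - 5.4)
= 0.0398

0.0398


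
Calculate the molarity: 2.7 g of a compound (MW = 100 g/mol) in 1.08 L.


C = (mass / MW) / volume
C = (2.7 / 100) / 1.08
C = 0.025 M

0.025 M


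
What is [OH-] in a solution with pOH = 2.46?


[OH-] = 10^(-pOH)
[OH-] = 10^(-2.46)
[OH-] = 0.0035 M

0.0035 M


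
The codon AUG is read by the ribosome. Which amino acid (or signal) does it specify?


Standard genetic code lookup.
Codon AUG -> Met (start)

Met (start)


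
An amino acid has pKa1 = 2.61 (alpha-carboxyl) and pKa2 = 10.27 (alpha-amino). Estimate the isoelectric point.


pI = (pKa1 + pKa2) / 2
pI = (2.61 + 10.27) / 2
pI = 6.44

6.44


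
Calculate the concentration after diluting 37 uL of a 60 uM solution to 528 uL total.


C2 = C1 * V1 / V2
C2 = 60 * 37 / 528
C2 = 4.2045 uM

4.2045 uM


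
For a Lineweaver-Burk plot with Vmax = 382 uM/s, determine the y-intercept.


y-intercept = 1/Vmax
= 1/382
= 0.0026 s/uM

0.0026 s/uM


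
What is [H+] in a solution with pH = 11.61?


[H+] = 10^(-pH)
[H+] = 10^(-11.61)
[H+] = 2.455e-12 M

2.455e-12 M


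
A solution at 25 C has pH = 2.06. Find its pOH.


pOH = 14 - pH
pOH = 14 - 2.06
pOH = 11.94

11.94


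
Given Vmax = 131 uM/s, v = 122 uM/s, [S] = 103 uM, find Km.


Km = [S] * (Vmax - v) / v
Km = 103 * (131 - 122) / 122
Km = 7.5984 uM

7.5984 uM


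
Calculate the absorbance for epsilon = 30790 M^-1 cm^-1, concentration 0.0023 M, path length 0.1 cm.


A = epsilon * c * l
A = 30790 * 0.0023 * 0.1
A = 7.0817

7.0817


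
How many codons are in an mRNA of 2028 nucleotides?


codons = nucleotides / 3
codons = 2028 / 3 = 676

676


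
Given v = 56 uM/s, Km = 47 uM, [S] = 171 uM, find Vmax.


Vmax = v * (Km + [S]) / [S]
Vmax = 56 * (47 + 171) / 171
Vmax = 71.3918 uM/s

71.3918 uM/s


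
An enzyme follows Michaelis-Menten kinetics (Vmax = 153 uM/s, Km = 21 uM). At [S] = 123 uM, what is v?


v = Vmax * [S] / (Km + [S])
v = 153 * 123 / (21 + 123)
v = 130.6875 uM/s

130.6875 uM/s


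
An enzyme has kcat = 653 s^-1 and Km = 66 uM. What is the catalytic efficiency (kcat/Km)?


Catalytic efficiency = kcat / Km
= 653 / 66
= 9.8939 uM^-1*s^-1

9.8939 uM^-1*s^-1


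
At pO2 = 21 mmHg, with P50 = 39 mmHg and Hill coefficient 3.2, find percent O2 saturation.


Y = pO2^n / (P50^n + pO2^n)
Y = 21^3.2 / (39^3.2 + 21^3.2)
Y = 12.12%

12.12%


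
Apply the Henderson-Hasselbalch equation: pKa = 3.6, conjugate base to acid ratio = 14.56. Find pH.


pH = pKa + log10([A-]/[HA])
pH = 3.6 + log10(14.56)
pH = 4.7632

4.7632


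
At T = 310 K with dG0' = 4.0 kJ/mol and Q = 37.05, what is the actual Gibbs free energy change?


dG = dG0' + RT * ln(Q) / 1000
dG = 4.0 + 8.314 * 310 * ln(37.05) / 1000
dG = 13.31 kJ/mol

13.31 kJ/mol


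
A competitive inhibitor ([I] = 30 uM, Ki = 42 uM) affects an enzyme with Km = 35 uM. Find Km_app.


Km_app = Km * (1 + [I]/Ki)
Km_app = 35 * (1 + 30/42)
Km_app = 60.0 uM

60.0 uM


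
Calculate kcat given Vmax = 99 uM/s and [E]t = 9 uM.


kcat = Vmax / [E]t
kcat = 99 / 9
kcat = 11.0 s^-1

11.0 s^-1


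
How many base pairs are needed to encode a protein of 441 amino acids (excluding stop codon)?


Each amino acid = 1 codon = 3 bp
bp = 441 * 3 = 1323 bp

1323 bp


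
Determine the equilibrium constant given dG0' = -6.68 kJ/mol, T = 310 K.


Keq = exp(-dG0 * 1000 / (R * T))
Keq = exp(-(-6.68) * 1000 / (8.314 * 310))
Keq = 13.354

13.354


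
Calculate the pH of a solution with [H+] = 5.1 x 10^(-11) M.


pH = -log10([H+])
pH = -log10(5.1 x 10^(-11))
pH = 10.2924

10.2924


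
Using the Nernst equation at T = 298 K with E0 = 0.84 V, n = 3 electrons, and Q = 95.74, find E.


E = E0 - (RT/nF) * ln(Q)
E = 0.84 - (8.314 * 298 / (3 * 96485)) * ln(95.74)
E = 0.801 V

0.801 V


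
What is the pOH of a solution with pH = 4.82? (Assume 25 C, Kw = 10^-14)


pOH = 14 - pH
pOH = 14 - 4.82
pOH = 9.18

9.18


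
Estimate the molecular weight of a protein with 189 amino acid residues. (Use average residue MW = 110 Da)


MW = n_residues * 110 Da
MW = 189 * 110
MW = 20790 Da

20790 Da


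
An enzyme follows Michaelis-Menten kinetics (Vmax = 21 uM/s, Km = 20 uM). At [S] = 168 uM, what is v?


v = Vmax * [S] / (Km + [S])
v = 21 * 168 / (20 + 168)
v = 18.766 uM/s

18.766 uM/s


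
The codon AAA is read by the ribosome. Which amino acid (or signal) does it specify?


Standard genetic code lookup.
Codon AAA -> Lys

Lys


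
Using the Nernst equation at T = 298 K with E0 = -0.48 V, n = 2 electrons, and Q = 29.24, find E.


E = E0 - (RT/nF) * ln(Q)
E = -0.48 - (8.314 * 298 / (2 * 96485)) * ln(29.24)
E = -0.5233 V

-0.5233 V


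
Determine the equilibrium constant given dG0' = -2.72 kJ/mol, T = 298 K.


Keq = exp(-dG0 * 1000 / (R * T))
Keq = exp(-(-2.72) * 1000 / (8.314 * 298))
Keq = 2.9977

2.9977


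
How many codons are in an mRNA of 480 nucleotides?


codons = nucleotides / 3
codons = 480 / 3 = 160

160


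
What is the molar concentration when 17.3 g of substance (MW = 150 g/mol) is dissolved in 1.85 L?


C = (mass / MW) / volume
C = (17.3 / 150) / 1.85
C = 0.0623 M

0.0623 M


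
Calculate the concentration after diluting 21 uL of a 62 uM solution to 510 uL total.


C2 = C1 * V1 / V2
C2 = 62 * 21 / 510
C2 = 2.5529 uM

2.5529 uM


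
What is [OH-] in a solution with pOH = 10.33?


[OH-] = 10^(-pOH)
[OH-] = 10^(-10.33)
[OH-] = 4.677e-11 M

4.677e-11 M


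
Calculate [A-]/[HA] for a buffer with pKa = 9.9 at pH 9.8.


[A-]/[HA] = 10^(pH - pKa)
= 10^(9.8 - 9.9)
= 0.7943

0.7943


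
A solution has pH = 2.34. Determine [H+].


[H+] = 10^(-pH)
[H+] = 10^(-2.34)
[H+] = 0.0046 M

0.0046 M


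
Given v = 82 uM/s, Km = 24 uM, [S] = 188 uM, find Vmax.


Vmax = v * (Km + [S]) / [S]
Vmax = 82 * (24 + 188) / 188
Vmax = 92.4681 uM/s

92.4681 uM/s


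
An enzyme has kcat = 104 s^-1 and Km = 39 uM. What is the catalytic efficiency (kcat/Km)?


Catalytic efficiency = kcat / Km
= 104 / 39
= 2.6667 uM^-1*s^-1

2.6667 uM^-1*s^-1


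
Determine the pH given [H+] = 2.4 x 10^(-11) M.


pH = -log10([H+])
pH = -log10(2.4 x 10^(-11))
pH = 10.6198

10.6198


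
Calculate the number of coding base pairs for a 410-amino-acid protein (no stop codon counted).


Each amino acid = 1 codon = 3 bp
bp = 410 * 3 = 1230 bp

1230 bp


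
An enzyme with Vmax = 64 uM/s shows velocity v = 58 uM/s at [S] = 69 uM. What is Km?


Km = [S] * (Vmax - v) / v
Km = 69 * (64 - 58) / 58
Km = 7.1379 uM

7.1379 uM


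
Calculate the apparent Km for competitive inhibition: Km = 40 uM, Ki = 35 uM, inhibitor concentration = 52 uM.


Km_app = Km * (1 + [I]/Ki)
Km_app = 40 * (1 + 52/35)
Km_app = 99.4286 uM

99.4286 uM


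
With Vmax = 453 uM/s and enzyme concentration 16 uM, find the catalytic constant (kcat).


kcat = Vmax / [E]t
kcat = 453 / 16
kcat = 28.3125 s^-1

28.3125 s^-1


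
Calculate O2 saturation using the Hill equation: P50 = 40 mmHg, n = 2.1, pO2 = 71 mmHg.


Y = pO2^n / (P50^n + pO2^n)
Y = 71^2.1 / (40^2.1 + 71^2.1)
Y = 76.94%

76.94%


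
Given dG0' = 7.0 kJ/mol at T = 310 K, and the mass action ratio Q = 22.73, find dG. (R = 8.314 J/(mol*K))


dG = dG0' + RT * ln(Q) / 1000
dG = 7.0 + 8.314 * 310 * ln(22.73) / 1000
dG = 15.0508 kJ/mol

15.0508 kJ/mol


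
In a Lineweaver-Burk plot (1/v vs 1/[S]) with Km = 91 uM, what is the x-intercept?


x-intercept = -1/Km
= -1/91
= -0.011 1/uM

-0.011 1/uM


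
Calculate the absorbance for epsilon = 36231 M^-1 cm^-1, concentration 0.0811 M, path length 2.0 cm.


A = epsilon * c * l
A = 36231 * 0.0811 * 2.0
A = 5876.6682

5876.6682


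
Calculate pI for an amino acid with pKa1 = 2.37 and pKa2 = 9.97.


pI = (pKa1 + pKa2) / 2
pI = (2.37 + 9.97) / 2
pI = 6.17

6.17


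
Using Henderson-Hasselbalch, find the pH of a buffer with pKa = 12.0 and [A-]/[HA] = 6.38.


pH = pKa + log10([A-]/[HA])
pH = 12.0 + log10(6.38)
pH = 12.8048

12.8048


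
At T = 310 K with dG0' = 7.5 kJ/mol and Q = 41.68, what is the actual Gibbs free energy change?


dG = dG0' + RT * ln(Q) / 1000
dG = 7.5 + 8.314 * 310 * ln(41.68) / 1000
dG = 17.1135 kJ/mol

17.1135 kJ/mol


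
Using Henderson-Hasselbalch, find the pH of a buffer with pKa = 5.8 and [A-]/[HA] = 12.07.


pH = pKa + log10([A-]/[HA])
pH = 5.8 + log10(12.07)
pH = 6.8817

6.8817


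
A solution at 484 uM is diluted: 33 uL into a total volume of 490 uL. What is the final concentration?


C2 = C1 * V1 / V2
C2 = 484 * 33 / 490
C2 = 32.5959 uM

32.5959 uM


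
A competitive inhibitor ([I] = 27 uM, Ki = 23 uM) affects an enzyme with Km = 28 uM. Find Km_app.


Km_app = Km * (1 + [I]/Ki)
Km_app = 28 * (1 + 27/23)
Km_app = 60.8696 uM

60.8696 uM


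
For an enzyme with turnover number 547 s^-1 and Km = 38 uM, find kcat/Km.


Catalytic efficiency = kcat / Km
= 547 / 38
= 14.3947 uM^-1*s^-1

14.3947 uM^-1*s^-1


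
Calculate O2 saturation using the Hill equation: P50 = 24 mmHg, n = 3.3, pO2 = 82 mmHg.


Y = pO2^n / (P50^n + pO2^n)
Y = 82^3.3 / (24^3.3 + 82^3.3)
Y = 98.3%

98.3%


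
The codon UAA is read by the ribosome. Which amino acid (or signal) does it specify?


Standard genetic code lookup.
Codon UAA -> Stop

Stop


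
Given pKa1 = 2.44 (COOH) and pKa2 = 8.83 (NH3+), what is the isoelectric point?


pI = (pKa1 + pKa2) / 2
pI = (2.44 + 8.83) / 2
pI = 5.635

5.635


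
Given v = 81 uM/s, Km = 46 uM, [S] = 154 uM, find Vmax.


Vmax = v * (Km + [S]) / [S]
Vmax = 81 * (46 + 154) / 154
Vmax = 105.1948 uM/s

105.1948 uM/s


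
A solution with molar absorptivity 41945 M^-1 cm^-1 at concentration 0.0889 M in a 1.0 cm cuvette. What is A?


A = epsilon * c * l
A = 41945 * 0.0889 * 1.0
A = 3728.9105

3728.9105


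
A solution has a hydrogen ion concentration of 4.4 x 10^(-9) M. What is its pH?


pH = -log10([H+])
pH = -log10(4.4 x 10^(-9))
pH = 8.3565

8.3565


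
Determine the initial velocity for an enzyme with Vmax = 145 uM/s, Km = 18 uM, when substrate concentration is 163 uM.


v = Vmax * [S] / (Km + [S])
v = 145 * 163 / (18 + 163)
v = 130.5801 uM/s

130.5801 uM/s


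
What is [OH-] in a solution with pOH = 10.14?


[OH-] = 10^(-pOH)
[OH-] = 10^(-10.14)
[OH-] = 7.244e-11 M

7.244e-11 M


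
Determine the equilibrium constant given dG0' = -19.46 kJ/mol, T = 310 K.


Keq = exp(-dG0 * 1000 / (R * T))
Keq = exp(-(-19.46) * 1000 / (8.314 * 310))
Keq = 1901.5416

1901.5416


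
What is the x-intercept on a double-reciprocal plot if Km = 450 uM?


x-intercept = -1/Km
= -1/450
= -0.0022 1/uM

-0.0022 1/uM


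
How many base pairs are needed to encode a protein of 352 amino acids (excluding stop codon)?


Each amino acid = 1 codon = 3 bp
bp = 352 * 3 = 1056 bp

1056 bp


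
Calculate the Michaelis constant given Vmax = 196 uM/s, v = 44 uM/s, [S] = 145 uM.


Km = [S] * (Vmax - v) / v
Km = 145 * (196 - 44) / 44
Km = 500.9091 uM

500.9091 uM


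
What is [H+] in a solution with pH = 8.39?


[H+] = 10^(-pH)
[H+] = 10^(-8.39)
[H+] = 4.074e-09 M

4.074e-09 M


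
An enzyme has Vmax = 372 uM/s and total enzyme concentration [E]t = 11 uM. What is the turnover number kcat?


kcat = Vmax / [E]t
kcat = 372 / 11
kcat = 33.8182 s^-1

33.8182 s^-1


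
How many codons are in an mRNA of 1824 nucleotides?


codons = nucleotides / 3
codons = 1824 / 3 = 608

608


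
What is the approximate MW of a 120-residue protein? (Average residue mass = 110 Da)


MW = n_residues * 110 Da
MW = 120 * 110
MW = 13200 Da

13200 Da


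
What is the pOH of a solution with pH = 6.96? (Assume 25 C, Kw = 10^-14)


pOH = 14 - pH
pOH = 14 - 6.96
pOH = 7.04

7.04


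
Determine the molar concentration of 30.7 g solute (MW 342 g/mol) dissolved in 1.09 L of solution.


C = (mass / MW) / volume
C = (30.7 / 342) / 1.09
C = 0.0824 M

0.0824 M


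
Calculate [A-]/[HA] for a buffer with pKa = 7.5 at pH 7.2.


[A-]/[HA] = 10^(pH - pKa)
= 10^(7.2 - 7.5)
= 0.5012

0.5012


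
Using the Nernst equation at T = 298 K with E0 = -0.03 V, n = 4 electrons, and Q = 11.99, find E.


E = E0 - (RT/nF) * ln(Q)
E = -0.03 - (8.314 * 298 / (4 * 96485)) * ln(11.99)
E = -0.0459 V

-0.0459 V


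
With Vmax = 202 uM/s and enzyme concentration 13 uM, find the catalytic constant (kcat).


kcat = Vmax / [E]t
kcat = 202 / 13
kcat = 15.5385 s^-1

15.5385 s^-1


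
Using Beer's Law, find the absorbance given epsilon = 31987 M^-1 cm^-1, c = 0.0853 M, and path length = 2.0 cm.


A = epsilon * c * l
A = 31987 * 0.0853 * 2.0
A = 5456.9822

5456.9822


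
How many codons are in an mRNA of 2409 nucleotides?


codons = nucleotides / 3
codons = 2409 / 3 = 803

803


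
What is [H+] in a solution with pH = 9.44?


[H+] = 10^(-pH)
[H+] = 10^(-9.44)
[H+] = 3.631e-10 M

3.631e-10 M


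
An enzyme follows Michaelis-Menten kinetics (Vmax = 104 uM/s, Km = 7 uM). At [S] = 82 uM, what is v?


v = Vmax * [S] / (Km + [S])
v = 104 * 82 / (7 + 82)
v = 95.8202 uM/s

95.8202 uM/s


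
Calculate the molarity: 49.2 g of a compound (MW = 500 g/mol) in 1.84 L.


C = (mass / MW) / volume
C = (49.2 / 500) / 1.84
C = 0.0535 M

0.0535 M


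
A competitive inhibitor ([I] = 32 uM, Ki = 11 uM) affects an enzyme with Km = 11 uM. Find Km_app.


Km_app = Km * (1 + [I]/Ki)
Km_app = 11 * (1 + 32/11)
Km_app = 43.0 uM

43.0 uM


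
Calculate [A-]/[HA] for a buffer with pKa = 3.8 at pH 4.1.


[A-]/[HA] = 10^(pH - pKa)
= 10^(4.1 - 3.8)
= 1.9953

1.9953


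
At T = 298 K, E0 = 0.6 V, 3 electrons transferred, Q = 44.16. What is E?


E = E0 - (RT/nF) * ln(Q)
E = 0.6 - (8.314 * 298 / (3 * 96485)) * ln(44.16)
E = 0.5676 V

0.5676 V


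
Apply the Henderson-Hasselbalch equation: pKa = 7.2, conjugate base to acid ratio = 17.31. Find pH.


pH = pKa + log10([A-]/[HA])
pH = 7.2 + log10(17.31)
pH = 8.4383

8.4383


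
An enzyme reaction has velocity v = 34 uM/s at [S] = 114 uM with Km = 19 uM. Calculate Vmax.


Vmax = v * (Km + [S]) / [S]
Vmax = 34 * (19 + 114) / 114
Vmax = 39.6667 uM/s

39.6667 uM/s


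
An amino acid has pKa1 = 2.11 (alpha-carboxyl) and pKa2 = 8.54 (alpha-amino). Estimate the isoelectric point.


pI = (pKa1 + pKa2) / 2
pI = (2.11 + 8.54) / 2
pI = 5.325

5.325


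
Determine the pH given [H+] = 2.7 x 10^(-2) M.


pH = -log10([H+])
pH = -log10(2.7 x 10^(-2))
pH = 1.5686

1.5686


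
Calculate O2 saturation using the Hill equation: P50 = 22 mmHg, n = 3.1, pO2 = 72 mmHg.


Y = pO2^n / (P50^n + pO2^n)
Y = 72^3.1 / (22^3.1 + 72^3.1)
Y = 97.53%

97.53%


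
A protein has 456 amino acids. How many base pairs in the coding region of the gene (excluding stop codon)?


Each amino acid = 1 codon = 3 bp
bp = 456 * 3 = 1368 bp

1368 bp


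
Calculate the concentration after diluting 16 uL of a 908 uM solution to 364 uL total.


C2 = C1 * V1 / V2
C2 = 908 * 16 / 364
C2 = 39.9121 uM

39.9121 uM


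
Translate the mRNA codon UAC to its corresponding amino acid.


Standard genetic code lookup.
Codon UAC -> Tyr

Tyr


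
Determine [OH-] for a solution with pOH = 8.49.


[OH-] = 10^(-pOH)
[OH-] = 10^(-8.49)
[OH-] = 3.236e-09 M

3.236e-09 M


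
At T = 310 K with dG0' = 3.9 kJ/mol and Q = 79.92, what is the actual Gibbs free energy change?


dG = dG0' + RT * ln(Q) / 1000
dG = 3.9 + 8.314 * 310 * ln(79.92) / 1000
dG = 15.1914 kJ/mol

15.1914 kJ/mol


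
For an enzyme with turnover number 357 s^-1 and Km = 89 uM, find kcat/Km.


Catalytic efficiency = kcat / Km
= 357 / 89
= 4.0112 uM^-1*s^-1

4.0112 uM^-1*s^-1


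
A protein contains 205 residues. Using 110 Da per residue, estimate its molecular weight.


MW = n_residues * 110 Da
MW = 205 * 110
MW = 22550 Da

22550 Da


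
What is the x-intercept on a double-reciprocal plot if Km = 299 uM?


x-intercept = -1/Km
= -1/299
= -0.0033 1/uM

-0.0033 1/uM


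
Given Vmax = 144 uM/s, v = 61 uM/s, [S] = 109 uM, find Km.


Km = [S] * (Vmax - v) / v
Km = 109 * (144 - 61) / 61
Km = 148.3115 uM

148.3115 uM


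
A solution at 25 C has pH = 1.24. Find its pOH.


pOH = 14 - pH
pOH = 14 - 1.24
pOH = 12.76

12.76


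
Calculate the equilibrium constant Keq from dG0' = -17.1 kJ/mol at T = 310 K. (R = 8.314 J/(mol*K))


Keq = exp(-dG0 * 1000 / (R * T))
Keq = exp(-(-17.1) * 1000 / (8.314 * 310))
Keq = 761.0868

761.0868


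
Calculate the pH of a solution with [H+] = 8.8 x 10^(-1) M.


pH = -log10([H+])
pH = -log10(8.8 x 10^(-1))
pH = 0.0555

0.0555


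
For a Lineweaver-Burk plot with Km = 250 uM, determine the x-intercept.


x-intercept = -1/Km
= -1/250
= -0.004 1/uM

-0.004 1/uM


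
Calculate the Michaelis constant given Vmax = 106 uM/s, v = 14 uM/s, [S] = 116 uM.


Km = [S] * (Vmax - v) / v
Km = 116 * (106 - 14) / 14
Km = 762.2857 uM

762.2857 uM


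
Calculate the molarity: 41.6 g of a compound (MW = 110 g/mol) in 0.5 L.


C = (mass / MW) / volume
C = (41.6 / 110) / 0.5
C = 0.7564 M

0.7564 M


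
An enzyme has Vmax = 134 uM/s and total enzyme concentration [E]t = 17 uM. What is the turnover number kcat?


kcat = Vmax / [E]t
kcat = 134 / 17
kcat = 7.8824 s^-1

7.8824 s^-1


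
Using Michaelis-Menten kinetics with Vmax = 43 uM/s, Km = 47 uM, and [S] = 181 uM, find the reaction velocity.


v = Vmax * [S] / (Km + [S])
v = 43 * 181 / (47 + 181)
v = 34.136 uM/s

34.136 uM/s
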